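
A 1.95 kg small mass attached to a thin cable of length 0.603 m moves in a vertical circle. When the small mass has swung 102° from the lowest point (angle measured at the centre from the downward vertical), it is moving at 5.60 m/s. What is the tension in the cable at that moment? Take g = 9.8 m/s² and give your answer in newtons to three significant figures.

Take the radial direction toward the centre of the circle as positive. The component of the weight along the string toward the centre is −mg cos φ (φ measured from the bottom), so Newton's second law along the string gives T − mg cos φ = m v²/r.
cos 102° = -0.2079, so T = m(v²/r + g cos φ) = 1.95 × ((5.60)²/0.603 + 9.8 × -0.2079) = 1.95 × (52.01 + (-2.038)) = 1.95 × 49.97 = 97.44 N.

97.4 N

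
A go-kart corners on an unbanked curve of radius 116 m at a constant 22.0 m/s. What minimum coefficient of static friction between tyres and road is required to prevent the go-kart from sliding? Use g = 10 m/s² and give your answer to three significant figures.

Friction provides the centripetal force: μ_s m g = m v²/r, so μ_s = v²/(g r) = (22.00)²/(10.0 × 116) = 484.0/1160 = 0.4172.

0.417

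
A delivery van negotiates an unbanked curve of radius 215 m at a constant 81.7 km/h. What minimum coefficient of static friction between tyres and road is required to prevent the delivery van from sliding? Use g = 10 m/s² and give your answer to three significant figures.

v = 81.7/3.6 = 22.69 m/s.
Friction provides the centripetal force: μ_s m g = m v²/r, so μ_s = v²/(g r) = (22.69)²/(10.0 × 215) = 515.0/2150 = 0.2396.

0.240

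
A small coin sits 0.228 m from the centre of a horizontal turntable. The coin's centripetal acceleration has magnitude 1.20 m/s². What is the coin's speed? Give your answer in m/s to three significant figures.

a_c = v²/r ⇒ v = √(a_c · r) = √(1.20 × 0.228) = √0.2736 = 0.5231 m/s.

0.523 m/s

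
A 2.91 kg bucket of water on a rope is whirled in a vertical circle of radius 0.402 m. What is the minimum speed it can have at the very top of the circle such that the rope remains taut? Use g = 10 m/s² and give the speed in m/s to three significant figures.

2.00 m/s

At the top, both weight mg and T point toward the centre: T + mg = mv²/r.
At minimum speed T → 0, so mg = mv_min²/r ⇒ v_min = √(g r) = √(10.0 × 0.402) = 2.005 m/s.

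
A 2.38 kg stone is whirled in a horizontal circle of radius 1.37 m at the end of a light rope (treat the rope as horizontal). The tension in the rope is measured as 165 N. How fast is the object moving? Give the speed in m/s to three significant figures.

9.75 m/s

T = m v²/r ⇒ v = √(T r / m) = √(165 × 1.37 / 2.38) = √94.98 = 9.746 m/s.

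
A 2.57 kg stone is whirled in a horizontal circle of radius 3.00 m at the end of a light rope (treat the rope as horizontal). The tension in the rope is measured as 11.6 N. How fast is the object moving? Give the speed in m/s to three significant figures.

3.68 m/s

T = m v²/r ⇒ v = √(T r / m) = √(11.6 × 3.00 / 2.57) = √13.54 = 3.680 m/s.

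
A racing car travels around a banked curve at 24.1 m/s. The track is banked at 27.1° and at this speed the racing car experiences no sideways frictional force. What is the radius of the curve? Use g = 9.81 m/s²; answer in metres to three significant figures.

Frictionless banking: tanθ = v²/(rg), so r = v²/(g tanθ).
r = (24.1)²/(9.81 × tan 27.1°) = 580.8/(9.81 × 0.5117) = 580.8/5.020 = 115.7 m.

116 m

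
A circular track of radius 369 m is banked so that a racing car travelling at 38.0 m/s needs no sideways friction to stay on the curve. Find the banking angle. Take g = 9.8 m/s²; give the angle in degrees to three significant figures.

With no friction, the horizontal component of the normal force provides the centripetal force: N sinθ = mv²/r, while N cosθ = mg vertically.
Dividing: tanθ = v²/(r g) = (38.0)²/(369 × 9.8) = 1444/3616 = 0.3993.
θ = arctan(0.3993) = 21.77°.

21.8°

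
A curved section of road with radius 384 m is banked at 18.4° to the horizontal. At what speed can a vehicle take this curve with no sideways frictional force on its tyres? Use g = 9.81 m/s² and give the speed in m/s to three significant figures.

On a frictionless banked curve, N sinθ = mv²/r and N cosθ = mg, so tanθ = v²/(rg).
v = √(r g tanθ) = √(384 × 9.81 × tan 18.4°) = √(384 × 9.81 × 0.3327) = √1253 = 35.40 m/s.

35.4 m/s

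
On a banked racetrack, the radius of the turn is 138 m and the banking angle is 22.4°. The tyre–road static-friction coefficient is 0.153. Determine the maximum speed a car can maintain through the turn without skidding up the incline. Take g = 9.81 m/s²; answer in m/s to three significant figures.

At the maximum speed, friction acts down the slope at its limiting value f = μN. Radially (horizontal, toward centre): N sinθ + μN cosθ = mv²/r. Vertically: N cosθ − μN sinθ = mg.
Dividing: v² = r g (sinθ + μcosθ)/(cosθ − μsinθ).
sinθ + μcosθ = 0.3811 + 0.153×0.9245 = 0.5225; cosθ − μsinθ = 0.9245 − 0.153×0.3811 = 0.8662.
v² = 138 × 9.81 × 0.5225/0.8662 = 816.6 m²/s², so v = 28.58 m/s.

28.6 m/s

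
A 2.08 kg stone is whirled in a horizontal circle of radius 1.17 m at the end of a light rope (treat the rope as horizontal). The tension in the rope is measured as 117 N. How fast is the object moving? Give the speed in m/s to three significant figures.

8.11 m/s

T = m v²/r ⇒ v = √(T r / m) = √(117 × 1.17 / 2.08) = √65.81 = 8.112 m/s.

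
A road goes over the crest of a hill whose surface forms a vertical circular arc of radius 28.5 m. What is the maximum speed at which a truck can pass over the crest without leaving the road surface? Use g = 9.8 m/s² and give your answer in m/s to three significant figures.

At the crest the centre of the circle is below the truck, so the net downward (centripetal) force is mg − N = mv²/r.
The truck leaves the road when N → 0, giving v_max = √(g r) = √(9.8 × 28.5) = 16.71 m/s.

16.7 m/s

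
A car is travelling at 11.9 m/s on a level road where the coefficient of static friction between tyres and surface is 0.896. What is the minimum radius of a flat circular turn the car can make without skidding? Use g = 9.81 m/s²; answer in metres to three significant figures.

16.1 m

At the limit, μ_s m g = m v²/r, so r_min = v²/(μ_s g) = (11.9)²/(0.896 × 9.81) = 141.6/8.790 = 16.11 m.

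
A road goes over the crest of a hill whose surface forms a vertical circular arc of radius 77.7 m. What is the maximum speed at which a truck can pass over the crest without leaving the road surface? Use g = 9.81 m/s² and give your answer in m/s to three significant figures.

27.6 m/s

At the crest the centre of the circle is below the truck, so the net downward (centripetal) force is mg − N = mv²/r.
The truck leaves the road when N → 0, giving v_max = √(g r) = √(9.81 × 77.7) = 27.61 m/s.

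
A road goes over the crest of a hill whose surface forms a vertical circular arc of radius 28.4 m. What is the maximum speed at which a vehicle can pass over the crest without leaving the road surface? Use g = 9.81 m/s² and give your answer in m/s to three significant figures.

16.7 m/s

At the crest the centre of the circle is below the vehicle, so the net downward (centripetal) force is mg − N = mv²/r.
The vehicle leaves the road when N → 0, giving v_max = √(g r) = √(9.81 × 28.4) = 16.69 m/s.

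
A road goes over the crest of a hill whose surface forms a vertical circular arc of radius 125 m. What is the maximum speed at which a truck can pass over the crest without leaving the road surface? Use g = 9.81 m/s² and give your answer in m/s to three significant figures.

At the crest the centre of the circle is below the truck, so the net downward (centripetal) force is mg − N = mv²/r.
The truck leaves the road when N → 0, giving v_max = √(g r) = √(9.81 × 125) = 35.02 m/s.

35.0 m/s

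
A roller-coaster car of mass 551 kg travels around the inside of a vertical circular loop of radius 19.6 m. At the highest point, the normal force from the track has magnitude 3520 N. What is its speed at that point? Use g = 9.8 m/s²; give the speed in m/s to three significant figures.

At the top, N + mg = mv²/r, so v = √(r(N/m + g)) = √(19.6 × (3520/551 + 9.8)) = √(19.6 × 16.19) = √317.3 = 17.81 m/s.

17.8 m/s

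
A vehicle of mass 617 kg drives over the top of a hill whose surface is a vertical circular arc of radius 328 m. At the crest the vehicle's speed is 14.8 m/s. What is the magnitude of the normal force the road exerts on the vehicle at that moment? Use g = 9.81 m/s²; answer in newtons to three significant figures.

At the crest the centripetal acceleration points downward (toward the centre of the arc), so mg − N = mv²/r.
N = m(g − v²/r) = 617 × (9.81 − (14.8)²/328) = 617 × (9.81 − 0.6678) = 617 × 9.142 = 5641 N.

5640 N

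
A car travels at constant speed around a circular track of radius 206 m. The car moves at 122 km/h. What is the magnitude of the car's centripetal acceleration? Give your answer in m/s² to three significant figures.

5.58 m/s²

v = 122 km/h = 122/3.6 = 33.89 m/s.
a_c = v²/r = (33.89)²/206 = 1148/206 = 5.575 m/s².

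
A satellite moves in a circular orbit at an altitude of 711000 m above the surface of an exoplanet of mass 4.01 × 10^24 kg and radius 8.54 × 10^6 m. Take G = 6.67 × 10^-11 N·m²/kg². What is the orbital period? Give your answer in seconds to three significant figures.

10800 s

r = R + h = 8.54 × 10^6 + 711000 = 9.251 × 10^6 m. Gravity provides the centripetal force: G M m / r² = m v² / r ⇒ v = √(GM/r) = 5377 m/s.
T = 2πr/v = 2π × 9.251 × 10^6 / 5377 = 10810 s.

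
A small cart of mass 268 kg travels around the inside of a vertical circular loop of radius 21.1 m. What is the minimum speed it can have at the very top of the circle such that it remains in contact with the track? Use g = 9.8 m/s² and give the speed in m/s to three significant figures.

14.4 m/s

At the top, both weight mg and N point toward the centre: N + mg = mv²/r.
At minimum speed N → 0, so mg = mv_min²/r ⇒ v_min = √(g r) = √(9.8 × 21.1) = 14.38 m/s.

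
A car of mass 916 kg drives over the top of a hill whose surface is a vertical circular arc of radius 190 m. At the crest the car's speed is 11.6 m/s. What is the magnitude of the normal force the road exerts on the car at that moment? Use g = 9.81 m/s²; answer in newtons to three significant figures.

At the crest the centripetal acceleration points downward (toward the centre of the arc), so mg − N = mv²/r.
N = m(g − v²/r) = 916 × (9.81 − (11.6)²/190) = 916 × (9.81 − 0.7082) = 916 × 9.102 = 8337 N.

8340 N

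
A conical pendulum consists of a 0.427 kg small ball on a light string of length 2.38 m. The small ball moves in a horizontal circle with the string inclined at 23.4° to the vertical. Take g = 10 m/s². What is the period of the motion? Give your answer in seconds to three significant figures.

2.94 s

r = L sinθ = 0.9452 m. From T sinθ = mω²r and T cosθ = mg: tanθ = ω²r/g, so ω² = g tanθ / r = g/(L cosθ).
ω = √(g/(L cosθ)) = √(10.0/(2.38 × 0.9178)) = √4.578 = 2.140 rad/s.
Period = 2π/ω = 2.937 s.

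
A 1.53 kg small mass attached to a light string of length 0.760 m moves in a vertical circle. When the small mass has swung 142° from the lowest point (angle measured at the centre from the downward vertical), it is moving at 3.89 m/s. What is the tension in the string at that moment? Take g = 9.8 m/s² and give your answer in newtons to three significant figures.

18.6 N

Take the radial direction toward the centre of the circle as positive. The component of the weight along the string toward the centre is −mg cos φ (φ measured from the bottom), so Newton's second law along the string gives T − mg cos φ = m v²/r.
cos 142° = -0.7880, so T = m(v²/r + g cos φ) = 1.53 × ((3.89)²/0.760 + 9.8 × -0.7880) = 1.53 × (19.91 + (-7.723)) = 1.53 × 12.19 = 18.65 N.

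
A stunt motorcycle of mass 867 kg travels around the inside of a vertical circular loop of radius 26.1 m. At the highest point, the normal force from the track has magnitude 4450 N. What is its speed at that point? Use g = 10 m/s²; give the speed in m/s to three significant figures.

19.9 m/s

At the top, N + mg = mv²/r, so v = √(r(N/m + g)) = √(26.1 × (4450/867 + 10.0)) = √(26.1 × 15.13) = √395.0 = 19.87 m/s.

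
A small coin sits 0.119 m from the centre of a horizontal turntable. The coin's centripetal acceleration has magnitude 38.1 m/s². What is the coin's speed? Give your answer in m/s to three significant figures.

a_c = v²/r ⇒ v = √(a_c · r) = √(38.1 × 0.119) = √4.534 = 2.129 m/s.

2.13 m/s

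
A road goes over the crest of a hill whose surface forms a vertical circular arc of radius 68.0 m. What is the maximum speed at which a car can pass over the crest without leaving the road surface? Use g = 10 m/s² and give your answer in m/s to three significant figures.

At the crest the centre of the circle is below the car, so the net downward (centripetal) force is mg − N = mv²/r.
The car leaves the road when N → 0, giving v_max = √(g r) = √(10.0 × 68.0) = 26.08 m/s.

26.1 m/s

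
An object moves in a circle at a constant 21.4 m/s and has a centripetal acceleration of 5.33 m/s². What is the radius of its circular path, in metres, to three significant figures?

a_c = v²/r ⇒ r = v²/a_c = (21.4)²/5.33 = 458.0/5.33 = 85.92 m.

85.9 m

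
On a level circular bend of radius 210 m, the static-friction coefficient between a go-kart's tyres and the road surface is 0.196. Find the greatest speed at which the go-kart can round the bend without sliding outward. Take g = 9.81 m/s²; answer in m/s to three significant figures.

Friction provides the centripetal force on a flat curve. At maximum speed it is at its limiting value: μ_s m g = m v²/r.
Mass cancels: v_max = √(μ_s g r) = √(0.196 × 9.81 × 210) = √403.8 = 20.09 m/s.

20.1 m/s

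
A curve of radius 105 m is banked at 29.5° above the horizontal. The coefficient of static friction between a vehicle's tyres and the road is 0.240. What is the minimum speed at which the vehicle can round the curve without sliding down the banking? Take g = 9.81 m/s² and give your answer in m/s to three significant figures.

At the minimum speed, friction acts up the slope at its limiting value f = μN. Radially (horizontal, toward centre): N sinθ − μN cosθ = mv²/r. Vertically: N cosθ + μN sinθ = mg.
Dividing: v² = r g (sinθ − μcosθ)/(cosθ + μsinθ).
sinθ − μcosθ = 0.4924 − 0.240×0.8704 = 0.2835; cosθ + μsinθ = 0.8704 + 0.240×0.4924 = 0.9885.
v² = 105 × 9.81 × 0.2835/0.9885 = 295.4 m²/s², so v = 17.19 m/s.

17.2 m/s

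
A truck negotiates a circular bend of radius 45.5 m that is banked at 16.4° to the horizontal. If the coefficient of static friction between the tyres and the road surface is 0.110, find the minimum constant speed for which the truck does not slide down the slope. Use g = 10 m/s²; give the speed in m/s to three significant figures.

At the minimum speed, friction acts up the slope at its limiting value f = μN. Radially (horizontal, toward centre): N sinθ − μN cosθ = mv²/r. Vertically: N cosθ + μN sinθ = mg.
Dividing: v² = r g (sinθ − μcosθ)/(cosθ + μsinθ).
sinθ − μcosθ = 0.2823 − 0.110×0.9593 = 0.1768; cosθ + μsinθ = 0.9593 + 0.110×0.2823 = 0.9904.
v² = 45.5 × 10.0 × 0.1768/0.9904 = 81.23 m²/s², so v = 9.013 m/s.

9.01 m/s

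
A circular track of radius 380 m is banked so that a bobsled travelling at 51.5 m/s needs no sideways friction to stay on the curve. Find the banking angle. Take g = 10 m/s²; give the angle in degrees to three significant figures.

With no friction, the horizontal component of the normal force provides the centripetal force: N sinθ = mv²/r, while N cosθ = mg vertically.
Dividing: tanθ = v²/(r g) = (51.5)²/(380 × 10.0) = 2652/3800 = 0.6980.
θ = arctan(0.6980) = 34.91°.

34.9°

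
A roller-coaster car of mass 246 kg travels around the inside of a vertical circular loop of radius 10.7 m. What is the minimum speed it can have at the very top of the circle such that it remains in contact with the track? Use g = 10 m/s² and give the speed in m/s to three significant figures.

10.3 m/s

At the highest point the centre is directly below, so both the weight and N act inward: N + mg = mv²/r.
At minimum speed N → 0, so mg = mv_min²/r ⇒ v_min = √(g r) = √(10.0 × 10.7) = 10.34 m/s.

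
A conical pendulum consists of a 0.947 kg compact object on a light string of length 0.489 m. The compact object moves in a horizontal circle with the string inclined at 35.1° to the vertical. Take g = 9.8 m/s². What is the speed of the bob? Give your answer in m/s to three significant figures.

The radius of the circle is r = L sinθ = 0.489 × sin 35.1° = 0.2812 m.
Horizontally T sinθ = mv²/r and vertically T cosθ = mg, so tanθ = v²/(rg).
v = √(r g tanθ) = √(0.2812 × 9.8 × 0.7028) = √1.937 = 1.392 m/s.

1.39 m/s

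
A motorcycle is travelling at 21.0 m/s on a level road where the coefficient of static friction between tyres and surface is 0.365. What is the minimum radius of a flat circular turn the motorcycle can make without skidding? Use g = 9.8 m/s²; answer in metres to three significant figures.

123 m

At the limit, μ_s m g = m v²/r, so r_min = v²/(μ_s g) = (21.0)²/(0.365 × 9.8) = 441.0/3.577 = 123.3 m.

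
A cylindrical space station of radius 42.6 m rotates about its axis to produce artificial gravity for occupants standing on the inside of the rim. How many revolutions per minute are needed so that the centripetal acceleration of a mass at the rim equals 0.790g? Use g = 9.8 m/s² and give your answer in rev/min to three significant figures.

4.07 rev/min

Require ω²r = 0.790g, so ω = √(0.790 × 9.8/42.6) = 0.4263 rad/s.
In rev/min: ω × 60/(2π) = 0.4263 × 60/(2π) = 4.071 rev/min.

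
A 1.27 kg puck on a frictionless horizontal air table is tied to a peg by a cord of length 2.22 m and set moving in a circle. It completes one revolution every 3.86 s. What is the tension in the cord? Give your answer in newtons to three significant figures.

7.47 N

v = 2πr/T = 2π × 2.22/3.86 = 3.614 m/s.
The tension is the only horizontal force, so it supplies the full centripetal force: T = m v²/r = 1.27 × (3.614)²/2.22 = 1.27 × 13.06/2.22 = 7.470 N.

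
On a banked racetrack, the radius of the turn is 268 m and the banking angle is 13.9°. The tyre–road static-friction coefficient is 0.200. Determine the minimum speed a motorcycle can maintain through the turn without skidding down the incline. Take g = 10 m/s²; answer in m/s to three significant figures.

11.0 m/s

At the minimum speed, friction acts up the slope at its limiting value f = μN. Radially (horizontal, toward centre): N sinθ − μN cosθ = mv²/r. Vertically: N cosθ + μN sinθ = mg.
Dividing: v² = r g (sinθ − μcosθ)/(cosθ + μsinθ).
sinθ − μcosθ = 0.2402 − 0.200×0.9707 = 0.04608; cosθ + μsinθ = 0.9707 + 0.200×0.2402 = 1.019.
v² = 268 × 10.0 × 0.04608/1.019 = 121.2 m²/s², so v = 11.01 m/s.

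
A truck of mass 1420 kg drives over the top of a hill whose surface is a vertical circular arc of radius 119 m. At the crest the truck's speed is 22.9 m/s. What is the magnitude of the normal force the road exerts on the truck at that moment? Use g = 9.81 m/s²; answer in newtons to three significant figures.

7670 N

At the crest the centripetal acceleration points downward (toward the centre of the arc), so mg − N = mv²/r.
N = m(g − v²/r) = 1420 × (9.81 − (22.9)²/119) = 1420 × (9.81 − 4.407) = 1420 × 5.403 = 7673 N.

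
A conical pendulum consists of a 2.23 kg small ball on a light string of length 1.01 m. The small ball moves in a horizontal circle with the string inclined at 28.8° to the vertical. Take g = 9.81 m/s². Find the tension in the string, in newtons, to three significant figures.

25.0 N

Vertically the bob has no acceleration, so T cosθ = mg.
T = mg/cosθ = 2.23 × 9.81 / cos 28.8° = 21.88/0.8763 = 24.96 N.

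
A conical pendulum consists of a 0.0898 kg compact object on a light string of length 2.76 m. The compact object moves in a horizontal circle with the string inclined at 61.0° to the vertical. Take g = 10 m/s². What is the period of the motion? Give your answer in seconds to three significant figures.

r = L sinθ = 2.414 m. From T sinθ = mω²r and T cosθ = mg: tanθ = ω²r/g, so ω² = g tanθ / r = g/(L cosθ).
ω = √(g/(L cosθ)) = √(10.0/(2.76 × 0.4848)) = √7.473 = 2.734 rad/s.
Period = 2π/ω = 2.298 s.

2.30 s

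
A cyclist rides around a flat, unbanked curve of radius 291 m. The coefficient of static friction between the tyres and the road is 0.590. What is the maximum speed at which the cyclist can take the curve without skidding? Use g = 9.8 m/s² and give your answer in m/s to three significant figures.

41.0 m/s

On a flat curve, static friction is the only horizontal force, so it must supply the full centripetal force: μ_s m g = m v²/r.
Mass cancels: v_max = √(μ_s g r) = √(0.590 × 9.8 × 291) = √1683 = 41.02 m/s.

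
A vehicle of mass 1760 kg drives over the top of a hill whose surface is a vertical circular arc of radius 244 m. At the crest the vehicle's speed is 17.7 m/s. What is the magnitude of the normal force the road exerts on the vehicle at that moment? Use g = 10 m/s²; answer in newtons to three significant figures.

At the crest the centripetal acceleration points downward (toward the centre of the arc), so mg − N = mv²/r.
N = m(g − v²/r) = 1760 × (10.0 − (17.7)²/244) = 1760 × (10.0 − 1.284) = 1760 × 8.716 = 15340 N.

15300 N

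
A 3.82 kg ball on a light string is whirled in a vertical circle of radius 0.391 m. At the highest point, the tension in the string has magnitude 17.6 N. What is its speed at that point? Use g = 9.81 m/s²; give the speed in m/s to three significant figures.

2.37 m/s

At the top, T + mg = mv²/r, so v = √(r(T/m + g)) = √(0.391 × (17.6/3.82 + 9.81)) = √(0.391 × 14.42) = √5.637 = 2.374 m/s.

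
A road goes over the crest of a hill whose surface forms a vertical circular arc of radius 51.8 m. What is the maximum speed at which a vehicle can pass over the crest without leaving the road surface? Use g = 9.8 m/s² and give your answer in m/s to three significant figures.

22.5 m/s

At the crest the centre of the circle is below the vehicle, so the net downward (centripetal) force is mg − N = mv²/r.
The vehicle leaves the road when N → 0, giving v_max = √(g r) = √(9.8 × 51.8) = 22.53 m/s.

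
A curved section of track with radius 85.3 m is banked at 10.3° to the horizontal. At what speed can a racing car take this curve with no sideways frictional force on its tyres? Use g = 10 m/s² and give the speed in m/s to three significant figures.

12.5 m/s

On a frictionless banked curve, N sinθ = mv²/r and N cosθ = mg, so tanθ = v²/(rg).
v = √(r g tanθ) = √(85.3 × 10.0 × tan 10.3°) = √(85.3 × 10.0 × 0.1817) = √155.0 = 12.45 m/s.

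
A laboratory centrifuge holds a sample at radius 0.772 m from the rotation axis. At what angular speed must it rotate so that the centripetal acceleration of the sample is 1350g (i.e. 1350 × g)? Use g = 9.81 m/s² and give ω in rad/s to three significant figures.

131 rad/s

Centripetal acceleration a_c = ω²r. Setting ω²r = 1350g:
ω = √(1350g / r) = √(1350 × 9.81 / 0.772) = √17150 = 131.0 rad/s.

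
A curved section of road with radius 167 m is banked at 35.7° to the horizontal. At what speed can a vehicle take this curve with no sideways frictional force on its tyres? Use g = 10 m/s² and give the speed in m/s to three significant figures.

On a frictionless banked curve, N sinθ = mv²/r and N cosθ = mg, so tanθ = v²/(rg).
v = √(r g tanθ) = √(167 × 10.0 × tan 35.7°) = √(167 × 10.0 × 0.7186) = √1200 = 34.64 m/s.

34.6 m/s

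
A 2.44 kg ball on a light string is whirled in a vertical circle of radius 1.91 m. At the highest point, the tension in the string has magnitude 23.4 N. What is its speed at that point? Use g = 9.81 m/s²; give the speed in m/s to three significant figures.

At the top, T + mg = mv²/r, so v = √(r(T/m + g)) = √(1.91 × (23.4/2.44 + 9.81)) = √(1.91 × 19.40) = √37.05 = 6.087 m/s.

6.09 m/s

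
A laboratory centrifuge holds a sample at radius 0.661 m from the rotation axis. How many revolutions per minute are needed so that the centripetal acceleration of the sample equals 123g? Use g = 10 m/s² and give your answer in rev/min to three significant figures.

412 rev/min

Require ω²r = 123g, so ω = √(123 × 10.0/0.661) = 43.14 rad/s.
In rev/min: ω × 60/(2π) = 43.14 × 60/(2π) = 411.9 rev/min.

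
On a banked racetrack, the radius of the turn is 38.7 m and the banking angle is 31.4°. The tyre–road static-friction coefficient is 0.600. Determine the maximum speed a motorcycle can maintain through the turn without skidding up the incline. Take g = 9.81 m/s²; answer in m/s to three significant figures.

At the maximum speed, friction acts down the slope at its limiting value f = μN. Radially (horizontal, toward centre): N sinθ + μN cosθ = mv²/r. Vertically: N cosθ − μN sinθ = mg.
Dividing: v² = r g (sinθ + μcosθ)/(cosθ − μsinθ).
sinθ + μcosθ = 0.5210 + 0.600×0.8536 = 1.033; cosθ − μsinθ = 0.8536 − 0.600×0.5210 = 0.5409.
v² = 38.7 × 9.81 × 1.033/0.5409 = 725.1 m²/s², so v = 26.93 m/s.

26.9 m/s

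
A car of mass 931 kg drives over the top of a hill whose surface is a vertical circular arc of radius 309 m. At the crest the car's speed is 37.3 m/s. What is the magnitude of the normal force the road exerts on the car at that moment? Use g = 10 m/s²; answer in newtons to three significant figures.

5120 N

At the crest the centripetal acceleration points downward (toward the centre of the arc), so mg − N = mv²/r.
N = m(g − v²/r) = 931 × (10.0 − (37.3)²/309) = 931 × (10.0 − 4.503) = 931 × 5.497 = 5118 N.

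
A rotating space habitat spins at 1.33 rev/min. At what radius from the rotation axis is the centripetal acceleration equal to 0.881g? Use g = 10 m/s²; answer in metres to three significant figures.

454 m

ω = 1.33 rev/min × 2π/60 = 0.1393 rad/s.
a_c = ω²r = 0.881g ⇒ r = 0.881 × 10.0 / (0.1393)² = 8.810/0.01940 = 454.2 m.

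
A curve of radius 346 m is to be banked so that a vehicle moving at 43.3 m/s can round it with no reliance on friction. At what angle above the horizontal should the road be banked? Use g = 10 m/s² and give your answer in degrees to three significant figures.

With no friction, the horizontal component of the normal force provides the centripetal force: N sinθ = mv²/r, while N cosθ = mg vertically.
Dividing: tanθ = v²/(r g) = (43.3)²/(346 × 10.0) = 1875/3460 = 0.5419.
θ = arctan(0.5419) = 28.45°.

28.5°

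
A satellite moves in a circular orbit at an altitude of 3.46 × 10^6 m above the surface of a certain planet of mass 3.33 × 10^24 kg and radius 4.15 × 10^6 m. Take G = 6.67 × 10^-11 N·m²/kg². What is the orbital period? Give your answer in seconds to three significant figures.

8850 s

r = R + h = 4.15 × 10^6 + 3.46 × 10^6 = 7.610 × 10^6 m. Gravity provides the centripetal force: G M m / r² = m v² / r ⇒ v = √(GM/r) = 5402 m/s.
T = 2πr/v = 2π × 7.610 × 10^6 / 5402 = 8851 s.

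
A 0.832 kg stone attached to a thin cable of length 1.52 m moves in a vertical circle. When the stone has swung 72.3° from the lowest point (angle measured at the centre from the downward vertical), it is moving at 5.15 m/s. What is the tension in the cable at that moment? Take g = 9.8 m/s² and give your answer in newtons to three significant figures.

Take the radial direction toward the centre of the circle as positive. The component of the weight along the string toward the centre is −mg cos φ (φ measured from the bottom), so Newton's second law along the string gives T − mg cos φ = m v²/r.
cos 72.3° = 0.3040, so T = m(v²/r + g cos φ) = 0.832 × ((5.15)²/1.52 + 9.8 × 0.3040) = 0.832 × (17.45 + (2.980)) = 0.832 × 20.43 = 17.00 N.

17.0 N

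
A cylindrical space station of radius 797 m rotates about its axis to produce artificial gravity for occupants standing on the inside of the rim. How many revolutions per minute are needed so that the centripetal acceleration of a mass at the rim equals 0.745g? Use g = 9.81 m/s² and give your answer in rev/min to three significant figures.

Require ω²r = 0.745g, so ω = √(0.745 × 9.81/797) = 0.09576 rad/s.
In rev/min: ω × 60/(2π) = 0.09576 × 60/(2π) = 0.9144 rev/min.

0.914 rev/min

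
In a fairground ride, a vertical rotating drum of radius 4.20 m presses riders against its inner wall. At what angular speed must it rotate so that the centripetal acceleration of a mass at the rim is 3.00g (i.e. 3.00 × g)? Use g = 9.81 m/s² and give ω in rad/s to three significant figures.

2.65 rad/s

Centripetal acceleration a_c = ω²r. Setting ω²r = 3.00g:
ω = √(3.00g / r) = √(3.00 × 9.81 / 4.20) = √7.007 = 2.647 rad/s.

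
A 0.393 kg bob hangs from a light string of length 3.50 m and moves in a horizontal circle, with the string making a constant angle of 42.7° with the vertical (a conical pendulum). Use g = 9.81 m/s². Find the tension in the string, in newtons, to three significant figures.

Vertically the bob has no acceleration, so T cosθ = mg.
T = mg/cosθ = 0.393 × 9.81 / cos 42.7° = 3.855/0.7349 = 5.246 N.

5.25 N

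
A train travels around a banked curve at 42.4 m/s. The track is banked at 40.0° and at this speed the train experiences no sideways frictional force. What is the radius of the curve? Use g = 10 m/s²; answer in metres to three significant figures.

214 m

Frictionless banking: tanθ = v²/(rg), so r = v²/(g tanθ).
r = (42.4)²/(10.0 × tan 40.0°) = 1798/(10.0 × 0.8391) = 1798/8.391 = 214.2 m.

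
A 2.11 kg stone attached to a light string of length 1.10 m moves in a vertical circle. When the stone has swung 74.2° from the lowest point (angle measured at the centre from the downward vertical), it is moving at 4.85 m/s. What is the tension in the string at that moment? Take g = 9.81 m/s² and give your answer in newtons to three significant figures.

50.8 N

Take the radial direction toward the centre of the circle as positive. The component of the weight along the string toward the centre is −mg cos φ (φ measured from the bottom), so Newton's second law along the string gives T − mg cos φ = m v²/r.
cos 74.2° = 0.2723, so T = m(v²/r + g cos φ) = 2.11 × ((4.85)²/1.10 + 9.81 × 0.2723) = 2.11 × (21.38 + (2.671)) = 2.11 × 24.06 = 50.76 N.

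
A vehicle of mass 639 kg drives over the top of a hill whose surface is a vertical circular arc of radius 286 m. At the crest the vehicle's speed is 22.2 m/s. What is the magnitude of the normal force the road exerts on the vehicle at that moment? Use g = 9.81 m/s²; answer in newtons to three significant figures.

5170 N

At the crest the centripetal acceleration points downward (toward the centre of the arc), so mg − N = mv²/r.
N = m(g − v²/r) = 639 × (9.81 − (22.2)²/286) = 639 × (9.81 − 1.723) = 639 × 8.087 = 5167 N.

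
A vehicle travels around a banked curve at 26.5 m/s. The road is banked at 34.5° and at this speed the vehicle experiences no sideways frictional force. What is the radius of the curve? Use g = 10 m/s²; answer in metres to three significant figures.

Frictionless banking: tanθ = v²/(rg), so r = v²/(g tanθ).
r = (26.5)²/(10.0 × tan 34.5°) = 702.2/(10.0 × 0.6873) = 702.2/6.873 = 102.2 m.

102 m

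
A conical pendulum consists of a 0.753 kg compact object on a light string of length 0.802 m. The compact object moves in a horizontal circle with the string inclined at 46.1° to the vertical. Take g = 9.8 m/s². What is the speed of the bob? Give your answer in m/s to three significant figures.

2.43 m/s

The radius of the circle is r = L sinθ = 0.802 × sin 46.1° = 0.5779 m.
Horizontally T sinθ = mv²/r and vertically T cosθ = mg, so tanθ = v²/(rg).
v = √(r g tanθ) = √(0.5779 × 9.8 × 1.039) = √5.885 = 2.426 m/s.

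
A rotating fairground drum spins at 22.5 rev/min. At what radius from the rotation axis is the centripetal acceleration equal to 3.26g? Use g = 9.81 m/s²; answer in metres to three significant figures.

5.76 m

ω = 22.5 rev/min × 2π/60 = 2.356 rad/s.
a_c = ω²r = 3.26g ⇒ r = 3.26 × 9.81 / (2.356)² = 31.98/5.552 = 5.761 m.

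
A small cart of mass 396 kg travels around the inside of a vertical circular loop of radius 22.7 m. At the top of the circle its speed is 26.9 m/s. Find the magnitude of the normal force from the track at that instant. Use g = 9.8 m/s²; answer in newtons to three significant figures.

At the top, both N and the weight mg point inward (toward the centre), so N + mg = mv²/r.
N = m(v²/r − g) = 396 × ((26.9)²/22.7 − 9.8) = 396 × (31.88 − 9.8) = 396 × 22.08 = 8743 N.

8740 N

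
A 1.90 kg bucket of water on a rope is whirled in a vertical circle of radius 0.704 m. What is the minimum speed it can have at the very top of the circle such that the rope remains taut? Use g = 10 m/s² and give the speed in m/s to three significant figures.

At the top, both weight mg and T point toward the centre: T + mg = mv²/r.
At minimum speed T → 0, so mg = mv_min²/r ⇒ v_min = √(g r) = √(10.0 × 0.704) = 2.653 m/s.

2.65 m/s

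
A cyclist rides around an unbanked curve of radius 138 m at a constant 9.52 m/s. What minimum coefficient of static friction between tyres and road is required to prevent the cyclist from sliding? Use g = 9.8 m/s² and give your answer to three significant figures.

0.0670

Friction provides the centripetal force: μ_s m g = m v²/r, so μ_s = v²/(g r) = (9.520)²/(9.8 × 138) = 90.63/1352 = 0.06701.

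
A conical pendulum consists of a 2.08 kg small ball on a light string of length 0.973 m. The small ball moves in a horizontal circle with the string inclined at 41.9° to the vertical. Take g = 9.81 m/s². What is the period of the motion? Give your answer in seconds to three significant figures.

r = L sinθ = 0.6498 m. From T sinθ = mω²r and T cosθ = mg: tanθ = ω²r/g, so ω² = g tanθ / r = g/(L cosθ).
ω = √(g/(L cosθ)) = √(9.81/(0.973 × 0.7443)) = √13.55 = 3.680 rad/s.
Period = 2π/ω = 1.707 s.

1.71 s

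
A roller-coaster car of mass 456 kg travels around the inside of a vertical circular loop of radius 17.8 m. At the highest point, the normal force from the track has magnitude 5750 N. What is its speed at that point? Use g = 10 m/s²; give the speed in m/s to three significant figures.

At the top, N + mg = mv²/r, so v = √(r(N/m + g)) = √(17.8 × (5750/456 + 10.0)) = √(17.8 × 22.61) = √402.5 = 20.06 m/s.

20.1 m/s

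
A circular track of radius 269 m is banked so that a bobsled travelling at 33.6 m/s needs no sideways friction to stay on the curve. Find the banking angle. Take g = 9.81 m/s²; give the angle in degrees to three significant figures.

23.2°

For a frictionless banked turn: horizontally N sinθ = mv²/r and vertically N cosθ = mg.
Dividing: tanθ = v²/(r g) = (33.6)²/(269 × 9.81) = 1129/2639 = 0.4278.
θ = arctan(0.4278) = 23.16°.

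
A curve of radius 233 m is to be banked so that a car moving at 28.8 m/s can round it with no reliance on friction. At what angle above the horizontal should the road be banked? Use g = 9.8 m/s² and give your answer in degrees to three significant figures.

20.0°

With no friction, the horizontal component of the normal force provides the centripetal force: N sinθ = mv²/r, while N cosθ = mg vertically.
Dividing: tanθ = v²/(r g) = (28.8)²/(233 × 9.8) = 829.4/2283 = 0.3632.
θ = arctan(0.3632) = 19.96°.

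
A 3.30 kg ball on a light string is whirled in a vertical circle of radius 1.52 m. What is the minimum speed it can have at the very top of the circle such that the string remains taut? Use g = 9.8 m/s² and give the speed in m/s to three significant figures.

At the top, both weight mg and T point toward the centre: T + mg = mv²/r.
At minimum speed T → 0, so mg = mv_min²/r ⇒ v_min = √(g r) = √(9.8 × 1.52) = 3.860 m/s.

3.86 m/s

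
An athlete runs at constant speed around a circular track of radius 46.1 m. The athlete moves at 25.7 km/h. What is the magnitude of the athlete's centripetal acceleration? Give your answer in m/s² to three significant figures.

v = 25.7 km/h = 25.7/3.6 = 7.139 m/s.
a_c = v²/r = (7.139)²/46.1 = 50.96/46.1 = 1.106 m/s².

1.11 m/s²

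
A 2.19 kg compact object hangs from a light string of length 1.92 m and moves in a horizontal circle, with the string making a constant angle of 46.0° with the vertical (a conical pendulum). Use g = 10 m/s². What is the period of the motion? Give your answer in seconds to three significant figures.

2.29 s

r = L sinθ = 1.381 m. From T sinθ = mω²r and T cosθ = mg: tanθ = ω²r/g, so ω² = g tanθ / r = g/(L cosθ).
ω = √(g/(L cosθ)) = √(10.0/(1.92 × 0.6947)) = √7.498 = 2.738 rad/s.
Period = 2π/ω = 2.295 s.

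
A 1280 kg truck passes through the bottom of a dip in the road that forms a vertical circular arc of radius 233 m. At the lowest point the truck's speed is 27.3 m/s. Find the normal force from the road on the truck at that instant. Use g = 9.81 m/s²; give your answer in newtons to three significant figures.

At the lowest point, N points up (toward the centre) and the weight mg points down (away from the centre), so the net inward force is N − mg = mv²/r.
N = m(v²/r + g) = 1280 × ((27.3)²/233 + 9.81) = 1280 × (3.199 + 9.81) = 1280 × 13.01 = 16650 N.

16700 N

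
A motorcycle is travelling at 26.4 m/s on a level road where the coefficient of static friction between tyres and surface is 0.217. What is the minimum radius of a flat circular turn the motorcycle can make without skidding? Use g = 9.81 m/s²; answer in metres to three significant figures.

327 m

At the limit, μ_s m g = m v²/r, so r_min = v²/(μ_s g) = (26.4)²/(0.217 × 9.81) = 697.0/2.129 = 327.4 m.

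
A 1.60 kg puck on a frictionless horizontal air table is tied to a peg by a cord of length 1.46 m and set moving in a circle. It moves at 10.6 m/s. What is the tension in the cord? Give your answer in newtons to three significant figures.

The tension is the only horizontal force, so it supplies the full centripetal force: T = m v²/r = 1.60 × (10.60)²/1.46 = 1.60 × 112.4/1.46 = 123.1 N.

123 N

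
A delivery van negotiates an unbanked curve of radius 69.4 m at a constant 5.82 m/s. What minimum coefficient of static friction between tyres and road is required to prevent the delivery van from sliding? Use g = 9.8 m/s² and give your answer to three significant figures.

Friction provides the centripetal force: μ_s m g = m v²/r, so μ_s = v²/(g r) = (5.820)²/(9.8 × 69.4) = 33.87/680.1 = 0.04980.

0.0498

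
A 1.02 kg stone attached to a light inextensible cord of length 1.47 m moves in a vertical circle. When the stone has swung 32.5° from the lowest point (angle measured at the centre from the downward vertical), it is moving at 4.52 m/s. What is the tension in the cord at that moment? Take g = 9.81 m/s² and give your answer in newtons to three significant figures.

Take the radial direction toward the centre of the circle as positive. The component of the weight along the string toward the centre is −mg cos φ (φ measured from the bottom), so Newton's second law along the string gives T − mg cos φ = m v²/r.
cos 32.5° = 0.8434, so T = m(v²/r + g cos φ) = 1.02 × ((4.52)²/1.47 + 9.81 × 0.8434) = 1.02 × (13.90 + (8.274)) = 1.02 × 22.17 = 22.62 N.

22.6 N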